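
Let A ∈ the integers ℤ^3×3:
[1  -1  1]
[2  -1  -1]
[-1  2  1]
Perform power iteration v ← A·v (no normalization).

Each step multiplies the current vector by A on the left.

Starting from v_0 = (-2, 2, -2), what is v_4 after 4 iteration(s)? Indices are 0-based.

v_4 = (-22, 42, -12)

v_0 = (-2, 2, -2).
v_1 = A·v_0 = (-6, -4, 4).
v_2 = A·v_1 = (2, -12, 2).
v_3 = A·v_2 = (16, 14, -24).
v_4 = A·v_3 = (-22, 42, -12).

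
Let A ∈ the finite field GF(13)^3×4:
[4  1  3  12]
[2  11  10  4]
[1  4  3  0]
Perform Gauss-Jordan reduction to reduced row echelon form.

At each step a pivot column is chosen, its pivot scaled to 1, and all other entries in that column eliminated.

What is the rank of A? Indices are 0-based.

[1] R0 /= 4  ⇒  (1, 10, 4, 3)
     R1 -= 2·R0  ⇒  (0, 4, 2, 11)
     R2 -= 1·R0  ⇒  (0, 7, 12, 10)
[2] R1 /= 4  ⇒  (0, 1, 7, 6)
     R0 -= 10·R1  ⇒  (1, 0, 12, 8)
     R2 -= 7·R1  ⇒  (0, 0, 2, 7)
[3] R2 /= 2  ⇒  (0, 0, 1, 10)
     R0 -= 12·R2  ⇒  (1, 0, 0, 5)
     R1 -= 7·R2  ⇒  (0, 1, 0, 1)

rank = 3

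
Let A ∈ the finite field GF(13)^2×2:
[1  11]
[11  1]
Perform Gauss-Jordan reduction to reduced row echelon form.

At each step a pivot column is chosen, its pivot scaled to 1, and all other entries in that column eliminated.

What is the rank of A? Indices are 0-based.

[1] R0 /= 1  ⇒  (1, 11)
     R1 -= 11·R0  ⇒  (0, 10)
[2] R1 /= 10  ⇒  (0, 1)
     R0 -= 11·R1  ⇒  (1, 0)

rank = 2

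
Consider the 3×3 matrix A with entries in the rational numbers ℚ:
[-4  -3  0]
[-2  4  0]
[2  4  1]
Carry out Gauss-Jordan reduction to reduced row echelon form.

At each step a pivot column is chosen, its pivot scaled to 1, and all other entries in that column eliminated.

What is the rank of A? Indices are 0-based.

rank = 3

[1] R0 /= -4  ⇒  (1, 3/4, 0)
     R1 -= -2·R0  ⇒  (0, 11/2, 0)
     R2 -= 2·R0  ⇒  (0, 5/2, 1)
[2] R1 /= 11/2  ⇒  (0, 1, 0)
     R0 -= 3/4·R1  ⇒  (1, 0, 0)
     R2 -= 5/2·R1  ⇒  (0, 0, 1)
[3] R2 /= 1  ⇒  (0, 0, 1)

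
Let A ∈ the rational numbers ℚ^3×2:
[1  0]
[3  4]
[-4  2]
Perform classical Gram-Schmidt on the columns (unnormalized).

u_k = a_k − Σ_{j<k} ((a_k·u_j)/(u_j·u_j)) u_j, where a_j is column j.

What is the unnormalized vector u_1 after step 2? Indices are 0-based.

u_1 = (-2/13, 46/13, 34/13)

Step 1: u_0 = a_0 = (1, 3, -4).
Step 2: u_1 = a_1 − (2/13)·u_0 = (-2/13, 46/13, 34/13).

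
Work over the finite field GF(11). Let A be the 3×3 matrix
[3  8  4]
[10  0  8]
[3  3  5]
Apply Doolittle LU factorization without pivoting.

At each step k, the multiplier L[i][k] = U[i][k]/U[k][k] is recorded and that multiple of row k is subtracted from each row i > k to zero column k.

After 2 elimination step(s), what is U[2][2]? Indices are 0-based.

U[2][2] = 2

Step 1: pivot at (0,0) is 3.
  row1 ← row1 − (7)·row0  ⇒  L[1][0]=7, U row1=(0, 10, 2)
  row2 ← row2 − (1)·row0  ⇒  L[2][0]=1, U row2=(0, 6, 1)
Step 2: pivot at (1,1) is 10.
  row2 ← row2 − (5)·row1  ⇒  L[2][1]=5, U row2=(0, 0, 2)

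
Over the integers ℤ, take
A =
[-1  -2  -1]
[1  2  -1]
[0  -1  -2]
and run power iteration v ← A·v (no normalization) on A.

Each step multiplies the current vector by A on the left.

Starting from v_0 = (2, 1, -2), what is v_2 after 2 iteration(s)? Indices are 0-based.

v_0 = (2, 1, -2).
v_1 = A·v_0 = (-2, 6, 3).
v_2 = A·v_1 = (-13, 7, -12).

v_2 = (-13, 7, -12)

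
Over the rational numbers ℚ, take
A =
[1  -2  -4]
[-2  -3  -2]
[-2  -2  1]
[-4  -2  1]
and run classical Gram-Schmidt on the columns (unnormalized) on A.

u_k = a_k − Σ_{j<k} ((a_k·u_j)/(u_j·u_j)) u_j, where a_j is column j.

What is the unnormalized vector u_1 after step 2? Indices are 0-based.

Step 1: u_0 = a_0 = (1, -2, -2, -4).
Step 2: u_1 = a_1 − (16/25)·u_0 = (-66/25, -43/25, -18/25, 14/25).

u_1 = (-66/25, -43/25, -18/25, 14/25)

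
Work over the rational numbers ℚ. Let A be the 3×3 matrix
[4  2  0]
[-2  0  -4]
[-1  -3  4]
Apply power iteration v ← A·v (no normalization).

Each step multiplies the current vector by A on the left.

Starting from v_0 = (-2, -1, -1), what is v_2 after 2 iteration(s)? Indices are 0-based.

v_2 = (-24, 16, -10)

v_0 = (-2, -1, -1).
v_1 = A·v_0 = (-10, 8, 1).
v_2 = A·v_1 = (-24, 16, -10).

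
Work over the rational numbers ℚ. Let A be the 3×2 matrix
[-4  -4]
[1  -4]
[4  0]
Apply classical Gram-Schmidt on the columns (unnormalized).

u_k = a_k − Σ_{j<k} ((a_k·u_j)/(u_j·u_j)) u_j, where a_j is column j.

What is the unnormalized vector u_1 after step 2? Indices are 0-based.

Step 1: u_0 = a_0 = (-4, 1, 4).
Step 2: u_1 = a_1 − (4/11)·u_0 = (-28/11, -48/11, -16/11).

u_1 = (-28/11, -48/11, -16/11)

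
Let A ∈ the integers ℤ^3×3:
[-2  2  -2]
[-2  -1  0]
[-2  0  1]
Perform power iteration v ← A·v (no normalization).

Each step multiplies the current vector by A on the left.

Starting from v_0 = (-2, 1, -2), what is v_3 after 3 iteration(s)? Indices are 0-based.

v_0 = (-2, 1, -2).
v_1 = A·v_0 = (10, 3, 2).
v_2 = A·v_1 = (-18, -23, -18).
v_3 = A·v_2 = (26, 59, 18).

v_3 = (26, 59, 18)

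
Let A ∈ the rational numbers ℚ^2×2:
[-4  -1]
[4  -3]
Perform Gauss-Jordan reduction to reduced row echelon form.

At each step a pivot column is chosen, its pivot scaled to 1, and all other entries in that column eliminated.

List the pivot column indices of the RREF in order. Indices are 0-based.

pivot columns: 0, 1

[1] R0 /= -4  ⇒  (1, 1/4)
     R1 -= 4·R0  ⇒  (0, -4)
[2] R1 /= -4  ⇒  (0, 1)
     R0 -= 1/4·R1  ⇒  (1, 0)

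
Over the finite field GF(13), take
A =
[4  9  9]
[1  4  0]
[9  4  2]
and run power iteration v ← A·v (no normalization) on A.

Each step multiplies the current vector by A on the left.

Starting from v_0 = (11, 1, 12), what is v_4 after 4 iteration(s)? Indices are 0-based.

v_0 = (11, 1, 12).
v_1 = A·v_0 = (5, 2, 10).
v_2 = A·v_1 = (11, 0, 8).
v_3 = A·v_2 = (12, 11, 11).
v_4 = A·v_3 = (12, 4, 5).

v_4 = (12, 4, 5)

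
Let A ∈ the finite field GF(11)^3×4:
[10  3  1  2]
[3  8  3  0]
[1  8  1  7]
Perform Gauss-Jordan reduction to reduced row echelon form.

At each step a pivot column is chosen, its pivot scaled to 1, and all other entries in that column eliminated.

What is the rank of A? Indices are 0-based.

pivot(0,0)=10: scale R0 → (1, 8, 10, 9)
  clear (1,0): R1 −= (3)R0 → (0, 6, 6, 6)
  clear (2,0): R2 −= (1)R0 → (0, 0, 2, 9)
pivot(1,1)=6: scale R1 → (0, 1, 1, 1)
  clear (0,1): R0 −= (8)R1 → (1, 0, 2, 1)
pivot(2,2)=2: scale R2 → (0, 0, 1, 10)
  clear (0,2): R0 −= (2)R2 → (1, 0, 0, 3)
  clear (1,2): R1 −= (1)R2 → (0, 1, 0, 2)

rank = 3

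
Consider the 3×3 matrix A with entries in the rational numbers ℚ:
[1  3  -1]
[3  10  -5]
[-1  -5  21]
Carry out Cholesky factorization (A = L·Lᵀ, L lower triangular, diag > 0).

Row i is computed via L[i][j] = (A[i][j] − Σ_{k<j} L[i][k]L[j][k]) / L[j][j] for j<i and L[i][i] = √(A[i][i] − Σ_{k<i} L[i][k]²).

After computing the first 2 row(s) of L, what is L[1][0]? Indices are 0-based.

Step 1: L[0][0] = √(1) = 1.
  L[1][0] = (3) / L[0][0] = 3.
Step 2: L[1][1] = √(1) = 1.

L[1][0] = 3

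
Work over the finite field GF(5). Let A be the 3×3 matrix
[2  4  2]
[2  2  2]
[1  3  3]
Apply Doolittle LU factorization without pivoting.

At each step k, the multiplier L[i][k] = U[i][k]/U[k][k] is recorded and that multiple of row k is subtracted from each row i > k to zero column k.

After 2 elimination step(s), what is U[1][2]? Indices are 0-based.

[col 0] pivot 2
  R1 -= 1*R0 → (0, 3, 0)  (L[1][0] := 1)
  R2 -= 3*R0 → (0, 1, 2)  (L[2][0] := 3)
[col 1] pivot 3
  R2 -= 2*R1 → (0, 0, 2)  (L[2][1] := 2)

U[1][2] = 0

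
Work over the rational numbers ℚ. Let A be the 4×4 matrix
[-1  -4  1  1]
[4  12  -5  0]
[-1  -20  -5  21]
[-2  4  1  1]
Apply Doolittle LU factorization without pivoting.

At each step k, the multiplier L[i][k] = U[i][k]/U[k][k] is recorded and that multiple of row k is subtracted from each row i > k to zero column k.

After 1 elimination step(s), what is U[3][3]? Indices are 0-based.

U[3][3] = -1

Step 1: pivot at (0,0) is -1.
  row1 ← row1 − (-4)·row0  ⇒  L[1][0]=-4, U row1=(0, -4, -1, 4)
  row2 ← row2 − (1)·row0  ⇒  L[2][0]=1, U row2=(0, -16, -6, 20)
  row3 ← row3 − (2)·row0  ⇒  L[3][0]=2, U row3=(0, 12, -1, -1)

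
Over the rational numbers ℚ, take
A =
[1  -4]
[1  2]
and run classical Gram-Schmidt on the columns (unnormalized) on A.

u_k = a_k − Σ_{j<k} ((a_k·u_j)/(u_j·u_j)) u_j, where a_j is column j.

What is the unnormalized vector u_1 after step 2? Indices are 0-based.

Step 1: u_0 = a_0 = (1, 1).
Step 2: u_1 = a_1 − (-1)·u_0 = (-3, 3).

u_1 = (-3, 3)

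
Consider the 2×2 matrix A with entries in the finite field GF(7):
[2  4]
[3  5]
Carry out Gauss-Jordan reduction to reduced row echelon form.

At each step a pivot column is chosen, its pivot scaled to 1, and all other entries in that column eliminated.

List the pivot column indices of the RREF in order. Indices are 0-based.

pivot(0,0)=2: scale R0 → (1, 2)
  clear (1,0): R1 −= (3)R0 → (0, 6)
pivot(1,1)=6: scale R1 → (0, 1)
  clear (0,1): R0 −= (2)R1 → (1, 0)

pivot columns: 0, 1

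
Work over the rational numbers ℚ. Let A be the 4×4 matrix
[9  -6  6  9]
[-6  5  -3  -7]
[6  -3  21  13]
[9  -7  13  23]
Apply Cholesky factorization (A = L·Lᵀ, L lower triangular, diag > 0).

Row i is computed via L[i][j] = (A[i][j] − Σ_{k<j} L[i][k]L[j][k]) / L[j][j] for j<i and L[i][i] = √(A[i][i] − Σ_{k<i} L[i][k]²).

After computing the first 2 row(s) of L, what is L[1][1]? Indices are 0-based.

L[1][1] = 1

Step 1: L[0][0] = √(9) = 3.
  L[1][0] = (-6) / L[0][0] = -2.
Step 2: L[1][1] = √(1) = 1.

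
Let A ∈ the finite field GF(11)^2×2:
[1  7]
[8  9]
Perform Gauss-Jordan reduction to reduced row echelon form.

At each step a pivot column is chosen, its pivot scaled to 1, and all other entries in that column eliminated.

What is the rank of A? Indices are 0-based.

step 1: normalize row 0 (÷1) = (1, 7)
  row 1: subtract 8×row0 = (0, 8)
step 2: normalize row 1 (÷8) = (0, 1)
  row 0: subtract 7×row1 = (1, 0)

rank = 2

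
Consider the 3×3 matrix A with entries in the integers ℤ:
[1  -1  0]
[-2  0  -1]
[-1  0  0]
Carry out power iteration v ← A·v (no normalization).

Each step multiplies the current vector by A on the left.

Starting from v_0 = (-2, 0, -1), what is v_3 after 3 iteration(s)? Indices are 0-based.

v_3 = (-9, 12, 7)

v_0 = (-2, 0, -1).
v_1 = A·v_0 = (-2, 5, 2).
v_2 = A·v_1 = (-7, 2, 2).
v_3 = A·v_2 = (-9, 12, 7).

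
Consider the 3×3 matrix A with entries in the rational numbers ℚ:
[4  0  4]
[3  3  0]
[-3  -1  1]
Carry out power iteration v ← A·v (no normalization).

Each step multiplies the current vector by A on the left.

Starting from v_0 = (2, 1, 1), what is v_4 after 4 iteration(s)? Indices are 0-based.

v_0 = (2, 1, 1).
v_1 = A·v_0 = (12, 9, -6).
v_2 = A·v_1 = (24, 63, -51).
v_3 = A·v_2 = (-108, 261, -186).
v_4 = A·v_3 = (-1176, 459, -123).

v_4 = (-1176, 459, -123)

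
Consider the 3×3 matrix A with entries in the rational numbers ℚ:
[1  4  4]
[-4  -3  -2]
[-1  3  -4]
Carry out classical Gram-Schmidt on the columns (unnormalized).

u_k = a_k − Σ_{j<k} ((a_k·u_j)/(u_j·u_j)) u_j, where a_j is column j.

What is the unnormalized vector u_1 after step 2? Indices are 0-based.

Step 1: u_0 = a_0 = (1, -4, -1).
Step 2: u_1 = a_1 − (13/18)·u_0 = (59/18, -1/9, 67/18).

u_1 = (59/18, -1/9, 67/18)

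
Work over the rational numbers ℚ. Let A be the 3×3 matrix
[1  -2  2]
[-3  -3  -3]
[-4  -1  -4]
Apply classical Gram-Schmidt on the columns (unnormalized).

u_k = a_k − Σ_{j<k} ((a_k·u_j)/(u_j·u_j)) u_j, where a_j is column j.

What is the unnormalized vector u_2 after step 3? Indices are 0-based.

u_2 = (1/3, -1/3, 1/3)

Step 1: u_0 = a_0 = (1, -3, -4).
Step 2: u_1 = a_1 − (11/26)·u_0 = (-63/26, -45/26, 9/13).
Step 3: u_2 = a_2 − (27/26)·u_0 − (-7/27)·u_1 = (1/3, -1/3, 1/3).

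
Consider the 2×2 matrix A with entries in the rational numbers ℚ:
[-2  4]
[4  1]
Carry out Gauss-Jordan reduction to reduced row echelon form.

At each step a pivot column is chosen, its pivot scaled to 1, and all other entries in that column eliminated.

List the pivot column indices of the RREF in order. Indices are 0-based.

pivot(0,0)=-2: scale R0 → (1, -2)
  clear (1,0): R1 −= (4)R0 → (0, 9)
pivot(1,1)=9: scale R1 → (0, 1)
  clear (0,1): R0 −= (-2)R1 → (1, 0)

pivot columns: 0, 1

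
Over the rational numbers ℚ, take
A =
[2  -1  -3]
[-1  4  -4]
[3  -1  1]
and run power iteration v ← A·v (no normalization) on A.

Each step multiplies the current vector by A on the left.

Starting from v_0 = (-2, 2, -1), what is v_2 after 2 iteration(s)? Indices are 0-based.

v_0 = (-2, 2, -1).
v_1 = A·v_0 = (-3, 14, -9).
v_2 = A·v_1 = (7, 95, -32).

v_2 = (7, 95, -32)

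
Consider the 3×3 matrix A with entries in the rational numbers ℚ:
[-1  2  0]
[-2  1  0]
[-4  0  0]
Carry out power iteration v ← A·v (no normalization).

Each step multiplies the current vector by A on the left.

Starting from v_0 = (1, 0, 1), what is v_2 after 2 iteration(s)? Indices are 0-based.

v_0 = (1, 0, 1).
v_1 = A·v_0 = (-1, -2, -4).
v_2 = A·v_1 = (-3, 0, 4).

v_2 = (-3, 0, 4)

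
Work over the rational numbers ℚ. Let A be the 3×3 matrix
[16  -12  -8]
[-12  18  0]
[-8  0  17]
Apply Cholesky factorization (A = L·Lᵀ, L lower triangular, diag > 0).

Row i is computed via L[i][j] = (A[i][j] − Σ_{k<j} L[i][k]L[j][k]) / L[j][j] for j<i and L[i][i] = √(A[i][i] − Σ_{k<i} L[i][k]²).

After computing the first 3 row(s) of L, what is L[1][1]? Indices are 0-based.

Step 1: L[0][0] = √(16) = 4.
  L[1][0] = (-12) / L[0][0] = -3.
Step 2: L[1][1] = √(9) = 3.
  L[2][0] = (-8) / L[0][0] = -2.
  L[2][1] = (-6) / L[1][1] = -2.
Step 3: L[2][2] = √(9) = 3.

L[1][1] = 3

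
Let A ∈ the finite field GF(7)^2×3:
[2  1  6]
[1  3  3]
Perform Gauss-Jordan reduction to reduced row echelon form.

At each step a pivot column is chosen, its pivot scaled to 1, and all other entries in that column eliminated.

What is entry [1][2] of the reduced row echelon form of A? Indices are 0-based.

M[1][2] = 0

step 1: normalize row 0 (÷2) = (1, 4, 3)
  row 1: subtract 1×row0 = (0, 6, 0)
step 2: normalize row 1 (÷6) = (0, 1, 0)
  row 0: subtract 4×row1 = (1, 0, 3)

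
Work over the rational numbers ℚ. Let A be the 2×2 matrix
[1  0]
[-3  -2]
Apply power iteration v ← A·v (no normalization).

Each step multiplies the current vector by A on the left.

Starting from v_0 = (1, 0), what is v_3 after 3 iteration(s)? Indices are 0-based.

v_3 = (1, -9)

v_0 = (1, 0).
v_1 = A·v_0 = (1, -3).
v_2 = A·v_1 = (1, 3).
v_3 = A·v_2 = (1, -9).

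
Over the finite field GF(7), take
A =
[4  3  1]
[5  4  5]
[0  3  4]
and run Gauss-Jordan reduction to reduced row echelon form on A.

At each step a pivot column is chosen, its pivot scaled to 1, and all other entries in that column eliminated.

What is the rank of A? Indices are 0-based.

[1] R0 /= 4  ⇒  (1, 6, 2)
     R1 -= 5·R0  ⇒  (0, 2, 2)
[2] R1 /= 2  ⇒  (0, 1, 1)
     R0 -= 6·R1  ⇒  (1, 0, 3)
     R2 -= 3·R1  ⇒  (0, 0, 1)
[3] R2 /= 1  ⇒  (0, 0, 1)
     R0 -= 3·R2  ⇒  (1, 0, 0)
     R1 -= 1·R2  ⇒  (0, 1, 0)

rank = 3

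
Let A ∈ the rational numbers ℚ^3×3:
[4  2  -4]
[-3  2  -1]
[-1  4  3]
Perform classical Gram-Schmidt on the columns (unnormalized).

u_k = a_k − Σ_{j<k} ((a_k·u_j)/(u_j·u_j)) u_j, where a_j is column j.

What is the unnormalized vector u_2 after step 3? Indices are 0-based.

Step 1: u_0 = a_0 = (4, -3, -1).
Step 2: u_1 = a_1 − (-1/13)·u_0 = (30/13, 23/13, 51/13).
Step 3: u_2 = a_2 − (-8/13)·u_0 − (1/31)·u_1 = (-50/31, -90/31, 70/31).

u_2 = (-50/31, -90/31, 70/31)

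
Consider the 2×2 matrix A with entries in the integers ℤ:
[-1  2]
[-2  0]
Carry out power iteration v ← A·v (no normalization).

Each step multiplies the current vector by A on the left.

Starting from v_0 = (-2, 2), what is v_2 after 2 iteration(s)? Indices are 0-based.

v_0 = (-2, 2).
v_1 = A·v_0 = (6, 4).
v_2 = A·v_1 = (2, -12).

v_2 = (2, -12)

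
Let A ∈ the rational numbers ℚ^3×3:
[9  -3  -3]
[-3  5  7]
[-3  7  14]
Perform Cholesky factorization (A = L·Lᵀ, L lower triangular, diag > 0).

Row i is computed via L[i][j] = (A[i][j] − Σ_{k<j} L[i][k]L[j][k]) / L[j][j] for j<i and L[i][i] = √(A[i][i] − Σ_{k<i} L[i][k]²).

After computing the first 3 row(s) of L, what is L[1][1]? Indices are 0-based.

L[1][1] = 2

Step 1: L[0][0] = √(9) = 3.
  L[1][0] = (-3) / L[0][0] = -1.
Step 2: L[1][1] = √(4) = 2.
  L[2][0] = (-3) / L[0][0] = -1.
  L[2][1] = (6) / L[1][1] = 3.
Step 3: L[2][2] = √(4) = 2.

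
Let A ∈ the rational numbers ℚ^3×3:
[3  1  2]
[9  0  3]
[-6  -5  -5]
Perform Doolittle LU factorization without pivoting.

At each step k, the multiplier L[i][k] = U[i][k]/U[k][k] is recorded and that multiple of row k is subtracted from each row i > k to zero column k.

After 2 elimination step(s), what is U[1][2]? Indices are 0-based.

k=0: U[0][0]=3
  eliminate (1,0): mult=3, new row 1: (0, -3, -3); set L[1][0]=3
  eliminate (2,0): mult=-2, new row 2: (0, -3, -1); set L[2][0]=-2
k=1: U[1][1]=-3
  eliminate (2,1): mult=1, new row 2: (0, 0, 2); set L[2][1]=1

U[1][2] = -3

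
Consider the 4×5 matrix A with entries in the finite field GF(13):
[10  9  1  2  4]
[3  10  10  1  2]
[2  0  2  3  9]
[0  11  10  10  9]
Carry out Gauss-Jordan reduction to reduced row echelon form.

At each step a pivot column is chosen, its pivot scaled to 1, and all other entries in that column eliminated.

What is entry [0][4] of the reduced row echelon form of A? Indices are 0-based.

M[0][4] = 3

pivot(0,0)=10: scale R0 → (1, 10, 4, 8, 3)
  clear (1,0): R1 −= (3)R0 → (0, 6, 11, 3, 6)
  clear (2,0): R2 −= (2)R0 → (0, 6, 7, 0, 3)
pivot(1,1)=6: scale R1 → (0, 1, 4, 7, 1)
  clear (0,1): R0 −= (10)R1 → (1, 0, 3, 3, 6)
  clear (2,1): R2 −= (6)R1 → (0, 0, 9, 10, 10)
  clear (3,1): R3 −= (11)R1 → (0, 0, 5, 11, 11)
pivot(2,2)=9: scale R2 → (0, 0, 1, 4, 4)
  clear (0,2): R0 −= (3)R2 → (1, 0, 0, 4, 7)
  clear (1,2): R1 −= (4)R2 → (0, 1, 0, 4, 11)
  clear (3,2): R3 −= (5)R2 → (0, 0, 0, 4, 4)
pivot(3,3)=4: scale R3 → (0, 0, 0, 1, 1)
  clear (0,3): R0 −= (4)R3 → (1, 0, 0, 0, 3)
  clear (1,3): R1 −= (4)R3 → (0, 1, 0, 0, 7)
  clear (2,3): R2 −= (4)R3 → (0, 0, 1, 0, 0)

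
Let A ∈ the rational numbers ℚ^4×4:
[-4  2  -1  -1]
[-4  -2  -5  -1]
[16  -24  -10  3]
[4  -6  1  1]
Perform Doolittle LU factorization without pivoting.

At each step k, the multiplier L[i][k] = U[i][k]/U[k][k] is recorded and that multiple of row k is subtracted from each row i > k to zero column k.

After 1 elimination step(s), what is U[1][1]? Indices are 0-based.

U[1][1] = -4

k=0: U[0][0]=-4
  eliminate (1,0): mult=1, new row 1: (0, -4, -4, 0); set L[1][0]=1
  eliminate (2,0): mult=-4, new row 2: (0, -16, -14, -1); set L[2][0]=-4
  eliminate (3,0): mult=-1, new row 3: (0, -4, 0, 0); set L[3][0]=-1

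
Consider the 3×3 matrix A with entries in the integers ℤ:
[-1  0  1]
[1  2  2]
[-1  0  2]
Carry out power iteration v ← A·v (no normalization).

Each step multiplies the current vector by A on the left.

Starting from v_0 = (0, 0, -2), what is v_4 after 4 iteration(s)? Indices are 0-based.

v_0 = (0, 0, -2).
v_1 = A·v_0 = (-2, -4, -4).
v_2 = A·v_1 = (-2, -18, -6).
v_3 = A·v_2 = (-4, -50, -10).
v_4 = A·v_3 = (-6, -124, -16).

v_4 = (-6, -124, -16)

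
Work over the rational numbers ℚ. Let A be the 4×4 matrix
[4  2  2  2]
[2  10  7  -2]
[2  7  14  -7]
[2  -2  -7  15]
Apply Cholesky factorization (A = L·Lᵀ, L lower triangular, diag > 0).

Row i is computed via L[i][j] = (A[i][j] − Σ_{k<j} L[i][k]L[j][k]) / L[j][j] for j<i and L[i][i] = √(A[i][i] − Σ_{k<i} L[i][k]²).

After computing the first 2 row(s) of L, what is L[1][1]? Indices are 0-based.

Step 1: L[0][0] = √(4) = 2.
  L[1][0] = (2) / L[0][0] = 1.
Step 2: L[1][1] = √(9) = 3.

L[1][1] = 3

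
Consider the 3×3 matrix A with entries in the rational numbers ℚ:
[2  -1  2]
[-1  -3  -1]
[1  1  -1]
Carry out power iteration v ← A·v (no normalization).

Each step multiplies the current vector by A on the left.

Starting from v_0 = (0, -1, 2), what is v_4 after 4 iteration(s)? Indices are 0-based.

v_4 = (33, -27, 43)

v_0 = (0, -1, 2).
v_1 = A·v_0 = (5, 1, -3).
v_2 = A·v_1 = (3, -5, 9).
v_3 = A·v_2 = (29, 3, -11).
v_4 = A·v_3 = (33, -27, 43).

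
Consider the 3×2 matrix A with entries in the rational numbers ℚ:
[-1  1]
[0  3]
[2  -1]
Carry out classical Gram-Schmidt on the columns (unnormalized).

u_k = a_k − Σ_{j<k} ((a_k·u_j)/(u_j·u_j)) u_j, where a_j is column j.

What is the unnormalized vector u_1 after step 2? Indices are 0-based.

Step 1: u_0 = a_0 = (-1, 0, 2).
Step 2: u_1 = a_1 − (-3/5)·u_0 = (2/5, 3, 1/5).

u_1 = (2/5, 3, 1/5)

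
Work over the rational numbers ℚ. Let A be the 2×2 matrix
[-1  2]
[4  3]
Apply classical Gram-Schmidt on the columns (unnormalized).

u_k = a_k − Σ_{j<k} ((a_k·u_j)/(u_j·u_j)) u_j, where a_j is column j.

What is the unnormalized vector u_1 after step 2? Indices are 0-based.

u_1 = (44/17, 11/17)

Step 1: u_0 = a_0 = (-1, 4).
Step 2: u_1 = a_1 − (10/17)·u_0 = (44/17, 11/17).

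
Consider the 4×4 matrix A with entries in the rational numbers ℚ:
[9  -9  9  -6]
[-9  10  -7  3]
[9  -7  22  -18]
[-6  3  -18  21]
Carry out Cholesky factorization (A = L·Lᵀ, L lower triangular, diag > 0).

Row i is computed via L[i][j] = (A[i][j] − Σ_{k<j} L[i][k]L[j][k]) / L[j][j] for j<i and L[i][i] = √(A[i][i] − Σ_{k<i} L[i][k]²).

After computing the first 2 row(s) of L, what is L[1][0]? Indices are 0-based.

L[1][0] = -3

Step 1: L[0][0] = √(9) = 3.
  L[1][0] = (-9) / L[0][0] = -3.
Step 2: L[1][1] = √(1) = 1.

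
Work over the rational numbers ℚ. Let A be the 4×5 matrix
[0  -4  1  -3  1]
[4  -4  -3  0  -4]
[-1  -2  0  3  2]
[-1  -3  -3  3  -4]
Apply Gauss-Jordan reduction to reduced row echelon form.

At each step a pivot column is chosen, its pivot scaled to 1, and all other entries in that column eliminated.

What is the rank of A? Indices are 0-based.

pivot(0,0): swap R0↔R1
pivot(0,0)=4: scale R0 → (1, -1, -3/4, 0, -1)
  clear (2,0): R2 −= (-1)R0 → (0, -3, -3/4, 3, 1)
  clear (3,0): R3 −= (-1)R0 → (0, -4, -15/4, 3, -5)
pivot(1,1)=-4: scale R1 → (0, 1, -1/4, 3/4, -1/4)
  clear (0,1): R0 −= (-1)R1 → (1, 0, -1, 3/4, -5/4)
  clear (2,1): R2 −= (-3)R1 → (0, 0, -3/2, 21/4, 1/4)
  clear (3,1): R3 −= (-4)R1 → (0, 0, -19/4, 6, -6)
pivot(2,2)=-3/2: scale R2 → (0, 0, 1, -7/2, -1/6)
  clear (0,2): R0 −= (-1)R2 → (1, 0, 0, -11/4, -17/12)
  clear (1,2): R1 −= (-1/4)R2 → (0, 1, 0, -1/8, -7/24)
  clear (3,2): R3 −= (-19/4)R2 → (0, 0, 0, -85/8, -163/24)
pivot(3,3)=-85/8: scale R3 → (0, 0, 0, 1, 163/255)
  clear (0,3): R0 −= (-11/4)R3 → (1, 0, 0, 0, 29/85)
  clear (1,3): R1 −= (-1/8)R3 → (0, 1, 0, 0, -18/85)
  clear (2,3): R2 −= (-7/2)R3 → (0, 0, 1, 0, 176/85)

rank = 4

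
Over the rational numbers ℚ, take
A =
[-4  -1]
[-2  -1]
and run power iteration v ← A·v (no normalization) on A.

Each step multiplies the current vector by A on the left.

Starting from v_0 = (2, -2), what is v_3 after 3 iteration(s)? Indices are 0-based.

v_3 = (-118, -66)

v_0 = (2, -2).
v_1 = A·v_0 = (-6, -2).
v_2 = A·v_1 = (26, 14).
v_3 = A·v_2 = (-118, -66).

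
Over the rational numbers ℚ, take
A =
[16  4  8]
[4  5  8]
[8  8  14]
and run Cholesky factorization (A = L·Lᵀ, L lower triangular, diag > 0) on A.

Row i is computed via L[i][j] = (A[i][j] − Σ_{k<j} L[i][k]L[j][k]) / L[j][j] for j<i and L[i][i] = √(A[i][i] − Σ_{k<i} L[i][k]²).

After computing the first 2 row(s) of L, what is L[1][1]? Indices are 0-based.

Step 1: L[0][0] = √(16) = 4.
  L[1][0] = (4) / L[0][0] = 1.
Step 2: L[1][1] = √(4) = 2.

L[1][1] = 2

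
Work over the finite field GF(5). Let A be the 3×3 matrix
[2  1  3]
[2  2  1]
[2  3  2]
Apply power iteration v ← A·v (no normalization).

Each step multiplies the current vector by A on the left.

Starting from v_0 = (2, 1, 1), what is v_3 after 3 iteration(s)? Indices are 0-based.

v_0 = (2, 1, 1).
v_1 = A·v_0 = (3, 2, 4).
v_2 = A·v_1 = (0, 4, 0).
v_3 = A·v_2 = (4, 3, 2).

v_3 = (4, 3, 2)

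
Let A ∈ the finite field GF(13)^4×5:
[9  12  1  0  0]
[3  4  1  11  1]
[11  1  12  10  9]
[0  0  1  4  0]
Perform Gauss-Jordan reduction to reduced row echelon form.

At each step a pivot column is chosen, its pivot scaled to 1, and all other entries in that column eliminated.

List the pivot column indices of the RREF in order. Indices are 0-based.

pivot(0,0)=9: scale R0 → (1, 10, 3, 0, 0)
  clear (1,0): R1 −= (3)R0 → (0, 0, 5, 11, 1)
  clear (2,0): R2 −= (11)R0 → (0, 8, 5, 10, 9)
pivot(1,1): swap R1↔R2
pivot(1,1)=8: scale R1 → (0, 1, 12, 11, 6)
  clear (0,1): R0 −= (10)R1 → (1, 0, 0, 7, 5)
pivot(2,2)=5: scale R2 → (0, 0, 1, 10, 8)
  clear (1,2): R1 −= (12)R2 → (0, 1, 0, 8, 1)
  clear (3,2): R3 −= (1)R2 → (0, 0, 0, 7, 5)
pivot(3,3)=7: scale R3 → (0, 0, 0, 1, 10)
  clear (0,3): R0 −= (7)R3 → (1, 0, 0, 0, 0)
  clear (1,3): R1 −= (8)R3 → (0, 1, 0, 0, 12)
  clear (2,3): R2 −= (10)R3 → (0, 0, 1, 0, 12)

pivot columns: 0, 1, 2, 3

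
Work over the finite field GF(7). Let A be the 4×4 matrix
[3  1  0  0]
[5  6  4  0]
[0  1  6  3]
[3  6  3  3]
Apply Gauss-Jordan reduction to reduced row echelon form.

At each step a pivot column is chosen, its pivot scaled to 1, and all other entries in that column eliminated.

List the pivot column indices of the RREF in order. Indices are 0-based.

[1] R0 /= 3  ⇒  (1, 5, 0, 0)
     R1 -= 5·R0  ⇒  (0, 2, 4, 0)
     R3 -= 3·R0  ⇒  (0, 5, 3, 3)
[2] R1 /= 2  ⇒  (0, 1, 2, 0)
     R0 -= 5·R1  ⇒  (1, 0, 4, 0)
     R2 -= 1·R1  ⇒  (0, 0, 4, 3)
     R3 -= 5·R1  ⇒  (0, 0, 0, 3)
[3] R2 /= 4  ⇒  (0, 0, 1, 6)
     R0 -= 4·R2  ⇒  (1, 0, 0, 4)
     R1 -= 2·R2  ⇒  (0, 1, 0, 2)
[4] R3 /= 3  ⇒  (0, 0, 0, 1)
     R0 -= 4·R3  ⇒  (1, 0, 0, 0)
     R1 -= 2·R3  ⇒  (0, 1, 0, 0)
     R2 -= 6·R3  ⇒  (0, 0, 1, 0)

pivot columns: 0, 1, 2, 3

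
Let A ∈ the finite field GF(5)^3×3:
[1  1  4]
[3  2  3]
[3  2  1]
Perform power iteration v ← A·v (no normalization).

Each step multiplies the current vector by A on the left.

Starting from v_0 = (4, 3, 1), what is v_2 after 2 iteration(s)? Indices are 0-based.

v_2 = (3, 2, 4)

v_0 = (4, 3, 1).
v_1 = A·v_0 = (1, 1, 4).
v_2 = A·v_1 = (3, 2, 4).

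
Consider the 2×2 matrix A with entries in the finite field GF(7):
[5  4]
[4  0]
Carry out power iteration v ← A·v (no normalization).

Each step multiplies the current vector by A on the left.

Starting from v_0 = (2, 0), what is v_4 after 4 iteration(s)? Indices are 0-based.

v_0 = (2, 0).
v_1 = A·v_0 = (3, 1).
v_2 = A·v_1 = (5, 5).
v_3 = A·v_2 = (3, 6).
v_4 = A·v_3 = (4, 5).

v_4 = (4, 5)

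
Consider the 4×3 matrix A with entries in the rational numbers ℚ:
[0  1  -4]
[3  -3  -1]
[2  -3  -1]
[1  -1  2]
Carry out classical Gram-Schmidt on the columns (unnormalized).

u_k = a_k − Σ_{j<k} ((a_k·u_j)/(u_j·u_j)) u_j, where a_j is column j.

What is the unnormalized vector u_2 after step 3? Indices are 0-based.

Step 1: u_0 = a_0 = (0, 3, 2, 1).
Step 2: u_1 = a_1 − (-8/7)·u_0 = (1, 3/7, -5/7, 1/7).
Step 3: u_2 = a_2 − (-3/14)·u_0 − (-2)·u_1 = (-2, 1/2, -2, 5/2).

u_2 = (-2, 1/2, -2, 5/2)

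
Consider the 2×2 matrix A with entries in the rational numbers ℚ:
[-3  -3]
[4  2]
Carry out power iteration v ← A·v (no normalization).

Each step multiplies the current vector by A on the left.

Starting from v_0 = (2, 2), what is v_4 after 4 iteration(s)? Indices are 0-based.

v_0 = (2, 2).
v_1 = A·v_0 = (-12, 12).
v_2 = A·v_1 = (0, -24).
v_3 = A·v_2 = (72, -48).
v_4 = A·v_3 = (-72, 192).

v_4 = (-72, 192)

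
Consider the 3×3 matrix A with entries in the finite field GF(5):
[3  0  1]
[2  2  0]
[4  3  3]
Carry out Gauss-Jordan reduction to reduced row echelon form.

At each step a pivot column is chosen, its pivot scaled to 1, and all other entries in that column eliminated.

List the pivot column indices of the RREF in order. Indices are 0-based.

pivot(0,0)=3: scale R0 → (1, 0, 2)
  clear (1,0): R1 −= (2)R0 → (0, 2, 1)
  clear (2,0): R2 −= (4)R0 → (0, 3, 0)
pivot(1,1)=2: scale R1 → (0, 1, 3)
  clear (2,1): R2 −= (3)R1 → (0, 0, 1)
pivot(2,2)=1: scale R2 → (0, 0, 1)
  clear (0,2): R0 −= (2)R2 → (1, 0, 0)
  clear (1,2): R1 −= (3)R2 → (0, 1, 0)

pivot columns: 0, 1, 2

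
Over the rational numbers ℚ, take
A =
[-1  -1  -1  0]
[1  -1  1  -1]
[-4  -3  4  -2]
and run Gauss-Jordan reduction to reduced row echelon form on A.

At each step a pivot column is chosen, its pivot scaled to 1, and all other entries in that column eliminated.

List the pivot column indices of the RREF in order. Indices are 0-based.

pivot(0,0)=-1: scale R0 → (1, 1, 1, 0)
  clear (1,0): R1 −= (1)R0 → (0, -2, 0, -1)
  clear (2,0): R2 −= (-4)R0 → (0, 1, 8, -2)
pivot(1,1)=-2: scale R1 → (0, 1, 0, 1/2)
  clear (0,1): R0 −= (1)R1 → (1, 0, 1, -1/2)
  clear (2,1): R2 −= (1)R1 → (0, 0, 8, -5/2)
pivot(2,2)=8: scale R2 → (0, 0, 1, -5/16)
  clear (0,2): R0 −= (1)R2 → (1, 0, 0, -3/16)

pivot columns: 0, 1, 2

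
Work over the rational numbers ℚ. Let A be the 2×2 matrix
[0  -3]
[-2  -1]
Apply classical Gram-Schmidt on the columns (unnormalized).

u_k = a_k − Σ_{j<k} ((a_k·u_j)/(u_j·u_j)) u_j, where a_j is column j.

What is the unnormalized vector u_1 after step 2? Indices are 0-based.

u_1 = (-3, 0)

Step 1: u_0 = a_0 = (0, -2).
Step 2: u_1 = a_1 − (1/2)·u_0 = (-3, 0).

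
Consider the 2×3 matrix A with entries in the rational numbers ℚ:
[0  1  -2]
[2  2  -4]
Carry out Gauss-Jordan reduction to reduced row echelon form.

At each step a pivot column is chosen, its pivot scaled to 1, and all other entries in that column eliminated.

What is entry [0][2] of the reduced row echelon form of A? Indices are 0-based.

M[0][2] = 0

step 1: exchange rows 0,1
step 1: normalize row 0 (÷2) = (1, 1, -2)
step 2: normalize row 1 (÷1) = (0, 1, -2)
  row 0: subtract 1×row1 = (1, 0, 0)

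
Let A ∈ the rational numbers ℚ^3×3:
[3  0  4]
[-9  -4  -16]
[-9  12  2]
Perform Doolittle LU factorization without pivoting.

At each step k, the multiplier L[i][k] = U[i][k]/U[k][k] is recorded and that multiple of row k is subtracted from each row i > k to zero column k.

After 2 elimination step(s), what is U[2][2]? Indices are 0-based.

U[2][2] = 2

k=0: U[0][0]=3
  eliminate (1,0): mult=-3, new row 1: (0, -4, -4); set L[1][0]=-3
  eliminate (2,0): mult=-3, new row 2: (0, 12, 14); set L[2][0]=-3
k=1: U[1][1]=-4
  eliminate (2,1): mult=-3, new row 2: (0, 0, 2); set L[2][1]=-3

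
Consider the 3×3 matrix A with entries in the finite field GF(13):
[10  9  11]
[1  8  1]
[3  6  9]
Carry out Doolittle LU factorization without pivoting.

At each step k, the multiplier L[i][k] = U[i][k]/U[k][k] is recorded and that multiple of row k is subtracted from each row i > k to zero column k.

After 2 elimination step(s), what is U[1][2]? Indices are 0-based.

U[1][2] = 9

Step 1: pivot at (0,0) is 10.
  row1 ← row1 − (4)·row0  ⇒  L[1][0]=4, U row1=(0, 11, 9)
  row2 ← row2 − (12)·row0  ⇒  L[2][0]=12, U row2=(0, 2, 7)
Step 2: pivot at (1,1) is 11.
  row2 ← row2 − (12)·row1  ⇒  L[2][1]=12, U row2=(0, 0, 3)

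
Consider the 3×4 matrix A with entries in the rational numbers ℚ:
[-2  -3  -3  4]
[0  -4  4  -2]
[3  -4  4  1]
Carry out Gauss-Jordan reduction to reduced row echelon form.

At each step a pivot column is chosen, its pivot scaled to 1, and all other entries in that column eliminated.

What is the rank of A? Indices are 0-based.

rank = 3

step 1: normalize row 0 (÷-2) = (1, 3/2, 3/2, -2)
  row 2: subtract 3×row0 = (0, -17/2, -1/2, 7)
step 2: normalize row 1 (÷-4) = (0, 1, -1, 1/2)
  row 0: subtract 3/2×row1 = (1, 0, 3, -11/4)
  row 2: subtract -17/2×row1 = (0, 0, -9, 45/4)
step 3: normalize row 2 (÷-9) = (0, 0, 1, -5/4)
  row 0: subtract 3×row2 = (1, 0, 0, 1)
  row 1: subtract -1×row2 = (0, 1, 0, -3/4)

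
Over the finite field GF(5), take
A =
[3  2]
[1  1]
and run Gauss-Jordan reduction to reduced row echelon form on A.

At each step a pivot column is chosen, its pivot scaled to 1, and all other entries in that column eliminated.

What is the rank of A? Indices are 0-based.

rank = 2

[1] R0 /= 3  ⇒  (1, 4)
     R1 -= 1·R0  ⇒  (0, 2)
[2] R1 /= 2  ⇒  (0, 1)
     R0 -= 4·R1  ⇒  (1, 0)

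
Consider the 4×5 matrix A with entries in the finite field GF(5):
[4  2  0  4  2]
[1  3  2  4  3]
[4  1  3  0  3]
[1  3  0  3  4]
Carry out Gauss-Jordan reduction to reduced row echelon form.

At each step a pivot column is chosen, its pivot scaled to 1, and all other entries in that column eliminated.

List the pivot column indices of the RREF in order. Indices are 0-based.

pivot columns: 0, 1, 2, 3

pivot(0,0)=4: scale R0 → (1, 3, 0, 1, 3)
  clear (1,0): R1 −= (1)R0 → (0, 0, 2, 3, 0)
  clear (2,0): R2 −= (4)R0 → (0, 4, 3, 1, 1)
  clear (3,0): R3 −= (1)R0 → (0, 0, 0, 2, 1)
pivot(1,1): swap R1↔R2
pivot(1,1)=4: scale R1 → (0, 1, 2, 4, 4)
  clear (0,1): R0 −= (3)R1 → (1, 0, 4, 4, 1)
pivot(2,2)=2: scale R2 → (0, 0, 1, 4, 0)
  clear (0,2): R0 −= (4)R2 → (1, 0, 0, 3, 1)
  clear (1,2): R1 −= (2)R2 → (0, 1, 0, 1, 4)
pivot(3,3)=2: scale R3 → (0, 0, 0, 1, 3)
  clear (0,3): R0 −= (3)R3 → (1, 0, 0, 0, 2)
  clear (1,3): R1 −= (1)R3 → (0, 1, 0, 0, 1)
  clear (2,3): R2 −= (4)R3 → (0, 0, 1, 0, 3)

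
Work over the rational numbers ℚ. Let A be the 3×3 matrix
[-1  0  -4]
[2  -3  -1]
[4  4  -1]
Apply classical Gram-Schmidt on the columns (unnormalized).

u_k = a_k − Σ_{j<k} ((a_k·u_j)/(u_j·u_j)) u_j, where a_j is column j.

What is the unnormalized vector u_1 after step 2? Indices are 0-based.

u_1 = (10/21, -83/21, 44/21)

Step 1: u_0 = a_0 = (-1, 2, 4).
Step 2: u_1 = a_1 − (10/21)·u_0 = (10/21, -83/21, 44/21).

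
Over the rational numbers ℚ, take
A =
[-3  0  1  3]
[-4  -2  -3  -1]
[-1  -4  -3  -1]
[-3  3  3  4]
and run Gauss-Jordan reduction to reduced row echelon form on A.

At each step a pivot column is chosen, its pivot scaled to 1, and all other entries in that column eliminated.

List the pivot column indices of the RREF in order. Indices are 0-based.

pivot columns: 0, 1, 2, 3

[1] R0 /= -3  ⇒  (1, 0, -1/3, -1)
     R1 -= -4·R0  ⇒  (0, -2, -13/3, -5)
     R2 -= -1·R0  ⇒  (0, -4, -10/3, -2)
     R3 -= -3·R0  ⇒  (0, 3, 2, 1)
[2] R1 /= -2  ⇒  (0, 1, 13/6, 5/2)
     R2 -= -4·R1  ⇒  (0, 0, 16/3, 8)
     R3 -= 3·R1  ⇒  (0, 0, -9/2, -13/2)
[3] R2 /= 16/3  ⇒  (0, 0, 1, 3/2)
     R0 -= -1/3·R2  ⇒  (1, 0, 0, -1/2)
     R1 -= 13/6·R2  ⇒  (0, 1, 0, -3/4)
     R3 -= -9/2·R2  ⇒  (0, 0, 0, 1/4)
[4] R3 /= 1/4  ⇒  (0, 0, 0, 1)
     R0 -= -1/2·R3  ⇒  (1, 0, 0, 0)
     R1 -= -3/4·R3  ⇒  (0, 1, 0, 0)
     R2 -= 3/2·R3  ⇒  (0, 0, 1, 0)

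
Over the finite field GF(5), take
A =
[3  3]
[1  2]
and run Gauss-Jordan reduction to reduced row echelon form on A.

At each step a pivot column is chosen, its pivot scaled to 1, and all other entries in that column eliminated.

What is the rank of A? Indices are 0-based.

rank = 2

pivot(0,0)=3: scale R0 → (1, 1)
  clear (1,0): R1 −= (1)R0 → (0, 1)
pivot(1,1)=1: scale R1 → (0, 1)
  clear (0,1): R0 −= (1)R1 → (1, 0)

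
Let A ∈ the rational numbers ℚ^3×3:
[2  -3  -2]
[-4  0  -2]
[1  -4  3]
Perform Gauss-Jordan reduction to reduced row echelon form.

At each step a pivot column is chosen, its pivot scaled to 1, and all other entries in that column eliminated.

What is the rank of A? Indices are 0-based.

[1] R0 /= 2  ⇒  (1, -3/2, -1)
     R1 -= -4·R0  ⇒  (0, -6, -6)
     R2 -= 1·R0  ⇒  (0, -5/2, 4)
[2] R1 /= -6  ⇒  (0, 1, 1)
     R0 -= -3/2·R1  ⇒  (1, 0, 1/2)
     R2 -= -5/2·R1  ⇒  (0, 0, 13/2)
[3] R2 /= 13/2  ⇒  (0, 0, 1)
     R0 -= 1/2·R2  ⇒  (1, 0, 0)
     R1 -= 1·R2  ⇒  (0, 1, 0)

rank = 3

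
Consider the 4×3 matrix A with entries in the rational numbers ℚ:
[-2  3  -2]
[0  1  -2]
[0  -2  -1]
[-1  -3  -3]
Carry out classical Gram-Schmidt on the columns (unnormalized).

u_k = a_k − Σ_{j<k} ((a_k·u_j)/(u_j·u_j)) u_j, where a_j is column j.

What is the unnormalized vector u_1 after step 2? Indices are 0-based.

Step 1: u_0 = a_0 = (-2, 0, 0, -1).
Step 2: u_1 = a_1 − (-3/5)·u_0 = (9/5, 1, -2, -18/5).

u_1 = (9/5, 1, -2, -18/5)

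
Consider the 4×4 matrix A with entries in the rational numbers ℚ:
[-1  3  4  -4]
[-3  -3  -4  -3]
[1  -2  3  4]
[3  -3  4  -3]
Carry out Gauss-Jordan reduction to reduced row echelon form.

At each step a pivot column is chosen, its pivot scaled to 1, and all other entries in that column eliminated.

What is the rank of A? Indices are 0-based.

rank = 4

pivot(0,0)=-1: scale R0 → (1, -3, -4, 4)
  clear (1,0): R1 −= (-3)R0 → (0, -12, -16, 9)
  clear (2,0): R2 −= (1)R0 → (0, 1, 7, 0)
  clear (3,0): R3 −= (3)R0 → (0, 6, 16, -15)
pivot(1,1)=-12: scale R1 → (0, 1, 4/3, -3/4)
  clear (0,1): R0 −= (-3)R1 → (1, 0, 0, 7/4)
  clear (2,1): R2 −= (1)R1 → (0, 0, 17/3, 3/4)
  clear (3,1): R3 −= (6)R1 → (0, 0, 8, -21/2)
pivot(2,2)=17/3: scale R2 → (0, 0, 1, 9/68)
  clear (1,2): R1 −= (4/3)R2 → (0, 1, 0, -63/68)
  clear (3,2): R3 −= (8)R2 → (0, 0, 0, -393/34)
pivot(3,3)=-393/34: scale R3 → (0, 0, 0, 1)
  clear (0,3): R0 −= (7/4)R3 → (1, 0, 0, 0)
  clear (1,3): R1 −= (-63/68)R3 → (0, 1, 0, 0)
  clear (2,3): R2 −= (9/68)R3 → (0, 0, 1, 0)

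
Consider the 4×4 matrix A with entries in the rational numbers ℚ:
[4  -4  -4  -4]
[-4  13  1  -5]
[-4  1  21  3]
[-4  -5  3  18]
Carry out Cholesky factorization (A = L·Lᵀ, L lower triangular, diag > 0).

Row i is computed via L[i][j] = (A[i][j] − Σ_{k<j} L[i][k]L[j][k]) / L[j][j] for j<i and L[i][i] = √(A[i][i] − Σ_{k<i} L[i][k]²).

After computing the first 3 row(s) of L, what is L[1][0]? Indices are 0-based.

Step 1: L[0][0] = √(4) = 2.
  L[1][0] = (-4) / L[0][0] = -2.
Step 2: L[1][1] = √(9) = 3.
  L[2][0] = (-4) / L[0][0] = -2.
  L[2][1] = (-3) / L[1][1] = -1.
Step 3: L[2][2] = √(16) = 4.

L[1][0] = -2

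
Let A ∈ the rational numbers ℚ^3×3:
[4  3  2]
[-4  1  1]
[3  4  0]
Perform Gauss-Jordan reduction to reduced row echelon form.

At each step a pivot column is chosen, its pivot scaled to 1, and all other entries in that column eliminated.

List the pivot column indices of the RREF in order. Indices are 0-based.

pivot(0,0)=4: scale R0 → (1, 3/4, 1/2)
  clear (1,0): R1 −= (-4)R0 → (0, 4, 3)
  clear (2,0): R2 −= (3)R0 → (0, 7/4, -3/2)
pivot(1,1)=4: scale R1 → (0, 1, 3/4)
  clear (0,1): R0 −= (3/4)R1 → (1, 0, -1/16)
  clear (2,1): R2 −= (7/4)R1 → (0, 0, -45/16)
pivot(2,2)=-45/16: scale R2 → (0, 0, 1)
  clear (0,2): R0 −= (-1/16)R2 → (1, 0, 0)
  clear (1,2): R1 −= (3/4)R2 → (0, 1, 0)

pivot columns: 0, 1, 2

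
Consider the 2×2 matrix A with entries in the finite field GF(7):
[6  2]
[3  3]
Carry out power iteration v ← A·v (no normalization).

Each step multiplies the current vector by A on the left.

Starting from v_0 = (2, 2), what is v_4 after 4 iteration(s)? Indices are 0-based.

v_0 = (2, 2).
v_1 = A·v_0 = (2, 5).
v_2 = A·v_1 = (1, 0).
v_3 = A·v_2 = (6, 3).
v_4 = A·v_3 = (0, 6).

v_4 = (0, 6)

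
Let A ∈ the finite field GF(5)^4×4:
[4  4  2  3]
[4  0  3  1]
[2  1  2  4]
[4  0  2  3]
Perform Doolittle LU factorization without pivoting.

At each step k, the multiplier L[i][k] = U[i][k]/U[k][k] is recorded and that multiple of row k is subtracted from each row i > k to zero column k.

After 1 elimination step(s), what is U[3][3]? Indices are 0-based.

U[3][3] = 0

Step 1: pivot at (0,0) is 4.
  row1 ← row1 − (1)·row0  ⇒  L[1][0]=1, U row1=(0, 1, 1, 3)
  row2 ← row2 − (3)·row0  ⇒  L[2][0]=3, U row2=(0, 4, 1, 0)
  row3 ← row3 − (1)·row0  ⇒  L[3][0]=1, U row3=(0, 1, 0, 0)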